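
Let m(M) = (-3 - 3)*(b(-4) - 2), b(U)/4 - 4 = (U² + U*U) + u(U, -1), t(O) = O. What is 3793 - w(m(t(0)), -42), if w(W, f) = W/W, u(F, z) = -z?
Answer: 3792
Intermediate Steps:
b(U) = 20 + 8*U² (b(U) = 16 + 4*((U² + U*U) - 1*(-1)) = 16 + 4*((U² + U²) + 1) = 16 + 4*(2*U² + 1) = 16 + 4*(1 + 2*U²) = 16 + (4 + 8*U²) = 20 + 8*U²)
m(M) = -876 (m(M) = (-3 - 3)*((20 + 8*(-4)²) - 2) = -6*((20 + 8*16) - 2) = -6*((20 + 128) - 2) = -6*(148 - 2) = -6*146 = -876)
w(W, f) = 1
3793 - w(m(t(0)), -42) = 3793 - 1*1 = 3793 - 1 = 3792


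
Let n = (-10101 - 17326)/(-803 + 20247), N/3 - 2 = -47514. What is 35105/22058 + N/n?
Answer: 61134047731907/604984766 ≈ 1.0105e+5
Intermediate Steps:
N = -142536 (N = 6 + 3*(-47514) = 6 - 142542 = -142536)
n = -27427/19444 ≈ -1.4106
35105/22058 + N/n = 35105/22058 - 142536/(-27427/19444) = 35105*(1/22058) - 142536*(-19444/27427) = 35105/22058 + 2771469984/27427 = 61134047731907/604984766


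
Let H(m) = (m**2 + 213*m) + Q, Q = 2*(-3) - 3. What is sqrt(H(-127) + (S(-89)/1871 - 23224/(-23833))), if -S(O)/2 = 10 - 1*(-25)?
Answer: I*sqrt(21733399580691146277)/44591543 ≈ 104.55*I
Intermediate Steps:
S(O) = -70 (S(O) = -2*(10 - 1*(-25)) = -2*(10 + 25) = -2*35 = -70)
Q = -9 (Q = -6 - 3 = -9)
H(m) = -9 + m**2 + 213*m (H(m) = (m**2 + 213*m) - 9 = -9 + m**2 + 213*m)
sqrt(H(-127) + (S(-89)/1871 - 23224/(-23833))) = sqrt((-9 + (-127)**2 + 213*(-127)) + (-70/1871 - 23224/(-23833))) = sqrt((-9 + 16129 - 27051) + (-70*1/1871 - 23224*(-1/23833))) = sqrt(-10931 + (-70/1871 + 23224/23833)) = sqrt(-10931 + 41783794/44591543) = sqrt(-487388372739/44591543) = I*sqrt(21733399580691146277)/44591543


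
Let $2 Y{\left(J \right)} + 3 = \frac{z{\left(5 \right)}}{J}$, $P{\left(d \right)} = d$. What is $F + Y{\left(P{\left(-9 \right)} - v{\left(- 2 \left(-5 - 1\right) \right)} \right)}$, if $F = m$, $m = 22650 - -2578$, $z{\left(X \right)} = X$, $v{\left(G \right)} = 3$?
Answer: $\frac{605431}{24} \approx 25226.0$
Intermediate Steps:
$m = 25228$ ($m = 22650 + 2578 = 25228$)
$F = 25228$
$Y{\left(J \right)} = - \frac{3}{2} + \frac{5}{2 J}$ ($Y{\left(J \right)} = - \frac{3}{2} + \frac{5 \frac{1}{J}}{2} = - \frac{3}{2} + \frac{5}{2 J}$)
$F + Y{\left(P{\left(-9 \right)} - v{\left(- 2 \left(-5 - 1\right) \right)} \right)} = 25228 + \frac{5 - 3 \left(-9 - 3\right)}{2 \left(-9 - 3\right)} = 25228 + \frac{5 - -36}{2 \left(-12\right)} = 25228 + \frac{1}{2} \left(- \frac{1}{12}\right) \left(5 + 36\right) = 25228 + \frac{1}{2} \left(- \frac{1}{12}\right) 41 = 25228 - \frac{41}{24} = \frac{605431}{24}$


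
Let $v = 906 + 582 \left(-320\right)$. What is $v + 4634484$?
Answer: $4449150$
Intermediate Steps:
$v = -185334$ ($v = 906 - 186240 = -185334$)
$v + 4634484 = -185334 + 4634484 = 4449150$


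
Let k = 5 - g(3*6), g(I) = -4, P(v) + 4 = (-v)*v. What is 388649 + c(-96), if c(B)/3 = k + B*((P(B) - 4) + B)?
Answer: 3072836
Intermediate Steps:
P(v) = -4 - v² (P(v) = -4 + (-v)*v = -4 - v²)
k = 9 (k = 5 - 1*(-4) = 5 + 4 = 9)
c(B) = 27 + 3*B*(-8 + B - B²) (c(B) = 3*(9 + B*(((-4 - B²) - 4) + B)) = 3*(9 + B*((-8 - B²) + B)) = 3*(9 + B*(-8 + B - B²)) = 27 + 3*B*(-8 + B - B²))
388649 + c(-96) = 388649 + (27 - 24*(-96) - 3*(-96)³ + 3*(-96)²) = 388649 + (27 + 2304 - 3*(-884736) + 3*9216) = 388649 + (27 + 2304 + 2654208 + 27648) = 388649 + 2684187 = 3072836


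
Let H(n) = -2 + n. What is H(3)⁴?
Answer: 1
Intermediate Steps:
H(3)⁴ = (-2 + 3)⁴ = 1⁴ = 1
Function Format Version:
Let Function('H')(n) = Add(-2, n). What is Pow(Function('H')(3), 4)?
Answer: 1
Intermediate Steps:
Pow(Function('H')(3), 4) = Pow(Add(-2, 3), 4) = Pow(1, 4) = 1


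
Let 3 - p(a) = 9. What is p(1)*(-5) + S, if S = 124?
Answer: 154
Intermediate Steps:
p(a) = -6 (p(a) = 3 - 1*9 = 3 - 9 = -6)
p(1)*(-5) + S = -6*(-5) + 124 = 30 + 124 = 154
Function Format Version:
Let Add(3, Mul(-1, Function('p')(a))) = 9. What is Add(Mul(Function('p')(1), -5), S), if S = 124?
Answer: 154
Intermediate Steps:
Function('p')(a) = -6 (Function('p')(a) = Add(3, Mul(-1, 9)) = Add(3, -9) = -6)
Add(Mul(Function('p')(1), -5), S) = Add(Mul(-6, -5), 124) = Add(30, 124) = 154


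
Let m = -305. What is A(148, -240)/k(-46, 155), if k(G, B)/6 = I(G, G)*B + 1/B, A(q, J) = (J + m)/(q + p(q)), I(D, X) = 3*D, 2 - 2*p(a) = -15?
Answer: 84475/3113206611 ≈ 2.7134e-5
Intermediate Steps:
p(a) = 17/2 (p(a) = 1 - 1/2*(-15) = 1 + 15/2 = 17/2)
A(q, J) = (-305 + J)/(17/2 + q) (A(q, J) = (J - 305)/(q + 17/2) = (-305 + J)/(17/2 + q))
k(G, B) = 6/B + 18*B*G (k(G, B) = 6*((3*G)*B + 1/B) = 6*(3*B*G + 1/B) = 6*(1/B + 3*B*G) = 6/B + 18*B*G)
A(148, -240)/k(-46, 155) = (2*(-305 - 240)/(17 + 2*148))/(6/155 + 18*155*(-46)) = (2*(-545)/(17 + 296))/(6*(1/155) - 128340) = (2*(-545)/313)/(6/155 - 128340) = (2*(1/313)*(-545))/(-19892694/155) = -1090/313*(-155/19892694) = 84475/3113206611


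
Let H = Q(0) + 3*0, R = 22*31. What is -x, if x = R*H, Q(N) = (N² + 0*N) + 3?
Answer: -2046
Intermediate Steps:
Q(N) = 3 + N² (Q(N) = (N² + 0) + 3 = N² + 3 = 3 + N²)
R = 682
H = 3 (H = (3 + 0²) + 3*0 = (3 + 0) + 0 = 3 + 0 = 3)
x = 2046 (x = 682*3 = 2046)
-x = -1*2046 = -2046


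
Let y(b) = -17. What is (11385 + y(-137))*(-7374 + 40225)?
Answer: 373450168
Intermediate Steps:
(11385 + y(-137))*(-7374 + 40225) = (11385 - 17)*(-7374 + 40225) = 11368*32851 = 373450168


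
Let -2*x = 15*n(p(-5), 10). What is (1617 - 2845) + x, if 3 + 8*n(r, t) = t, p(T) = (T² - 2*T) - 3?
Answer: -19753/16 ≈ -1234.6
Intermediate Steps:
p(T) = -3 + T² - 2*T
n(r, t) = -3/8 + t/8
x = -105/16 (x = -15*(-3/8 + (⅛)*10)/2 = -15*(-3/8 + 5/4)/2 = -15*7/(2*8) = -½*105/8 = -105/16 ≈ -6.5625)
(1617 - 2845) + x = (1617 - 2845) - 105/16 = -1228 - 105/16 = -19753/16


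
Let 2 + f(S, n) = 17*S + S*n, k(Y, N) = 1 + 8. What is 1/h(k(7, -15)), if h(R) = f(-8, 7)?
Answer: -1/194 ≈ -0.0051546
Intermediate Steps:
k(Y, N) = 9
f(S, n) = -2 + 17*S + S*n (f(S, n) = -2 + (17*S + S*n) = -2 + 17*S + S*n)
h(R) = -194 (h(R) = -2 + 17*(-8) - 8*7 = -2 - 136 - 56 = -194)
1/h(k(7, -15)) = 1/(-194) = -1/194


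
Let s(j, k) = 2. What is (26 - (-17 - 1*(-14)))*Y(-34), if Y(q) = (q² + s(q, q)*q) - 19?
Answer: 31001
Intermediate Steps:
Y(q) = -19 + q² + 2*q (Y(q) = (q² + 2*q) - 19 = -19 + q² + 2*q)
(26 - (-17 - 1*(-14)))*Y(-34) = (26 - (-17 - 1*(-14)))*(-19 + (-34)² + 2*(-34)) = (26 - (-17 + 14))*(-19 + 1156 - 68) = (26 - 1*(-3))*1069 = (26 + 3)*1069 = 29*1069 = 31001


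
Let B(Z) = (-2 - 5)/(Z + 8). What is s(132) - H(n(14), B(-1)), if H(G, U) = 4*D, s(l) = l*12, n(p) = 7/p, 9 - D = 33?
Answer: 1680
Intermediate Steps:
D = -24 (D = 9 - 1*33 = 9 - 33 = -24)
B(Z) = -7/(8 + Z)
s(l) = 12*l
H(G, U) = -96 (H(G, U) = 4*(-24) = -96)
s(132) - H(n(14), B(-1)) = 12*132 - 1*(-96) = 1584 + 96 = 1680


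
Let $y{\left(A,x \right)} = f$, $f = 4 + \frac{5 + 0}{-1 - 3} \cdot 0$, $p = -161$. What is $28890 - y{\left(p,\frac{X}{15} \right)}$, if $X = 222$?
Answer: $28886$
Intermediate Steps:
$f = 4$ ($f = 4 + \frac{5}{-4} \cdot 0 = 4 + 5 \left(- \frac{1}{4}\right) 0 = 4 - 0 = 4 + 0 = 4$)
$y{\left(A,x \right)} = 4$
$28890 - y{\left(p,\frac{X}{15} \right)} = 28890 - 4 = 28886$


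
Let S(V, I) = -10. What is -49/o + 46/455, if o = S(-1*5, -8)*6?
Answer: 5011/5460 ≈ 0.91777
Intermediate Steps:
o = -60 (o = -10*6 = -60)
-49/o + 46/455 = -49/(-60) + 46/455 = -49*(-1/60) + 46*(1/455) = 49/60 + 46/455 = 5011/5460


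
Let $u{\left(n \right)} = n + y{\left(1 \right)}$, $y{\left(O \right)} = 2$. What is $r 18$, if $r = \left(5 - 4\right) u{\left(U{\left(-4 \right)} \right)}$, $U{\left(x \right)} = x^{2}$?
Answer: $324$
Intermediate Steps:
$u{\left(n \right)} = 2 + n$ ($u{\left(n \right)} = n + 2 = 2 + n$)
$r = 18$ ($r = \left(5 - 4\right) \left(2 + \left(-4\right)^{2}\right) = \left(5 - 4\right) \left(2 + 16\right) = 1 \cdot 18 = 18$)
$r 18 = 18 \cdot 18 = 324$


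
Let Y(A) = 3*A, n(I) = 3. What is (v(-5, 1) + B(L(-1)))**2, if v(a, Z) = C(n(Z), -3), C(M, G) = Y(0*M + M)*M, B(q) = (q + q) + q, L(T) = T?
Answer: 576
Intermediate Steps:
B(q) = 3*q (B(q) = 2*q + q = 3*q)
C(M, G) = 3*M**2 (C(M, G) = (3*(0*M + M))*M = (3*(0 + M))*M = (3*M)*M = 3*M**2)
v(a, Z) = 27 (v(a, Z) = 3*3**2 = 3*9 = 27)
(v(-5, 1) + B(L(-1)))**2 = (27 + 3*(-1))**2 = (27 - 3)**2 = 24**2 = 576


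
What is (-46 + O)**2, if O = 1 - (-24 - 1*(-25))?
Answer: 2116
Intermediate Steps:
O = 0 (O = 1 - (-24 + 25) = 1 - 1*1 = 1 - 1 = 0)
(-46 + O)**2 = (-46 + 0)**2 = (-46)**2 = 2116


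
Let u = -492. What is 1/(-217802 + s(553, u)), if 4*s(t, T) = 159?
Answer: -4/871049 ≈ -4.5922e-6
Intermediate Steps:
s(t, T) = 159/4 (s(t, T) = (¼)*159 = 159/4)
1/(-217802 + s(553, u)) = 1/(-217802 + 159/4) = 1/(-871049/4) = -4/871049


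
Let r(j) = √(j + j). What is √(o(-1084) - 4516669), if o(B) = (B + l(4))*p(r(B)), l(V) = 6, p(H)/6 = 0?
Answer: I*√4516669 ≈ 2125.2*I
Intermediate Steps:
r(j) = √2*√j (r(j) = √(2*j) = √2*√j)
p(H) = 0 (p(H) = 6*0 = 0)
o(B) = 0 (o(B) = (B + 6)*0 = (6 + B)*0 = 0)
√(o(-1084) - 4516669) = √(0 - 4516669) = √(-4516669) = I*√4516669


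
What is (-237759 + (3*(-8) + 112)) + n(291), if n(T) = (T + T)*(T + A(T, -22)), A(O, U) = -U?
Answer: -55505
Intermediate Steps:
n(T) = 2*T*(22 + T) (n(T) = (T + T)*(T - 1*(-22)) = (2*T)*(T + 22) = (2*T)*(22 + T) = 2*T*(22 + T))
(-237759 + (3*(-8) + 112)) + n(291) = (-237759 + (3*(-8) + 112)) + 2*291*(22 + 291) = (-237759 + (-24 + 112)) + 2*291*313 = (-237759 + 88) + 182166 = -237671 + 182166 = -55505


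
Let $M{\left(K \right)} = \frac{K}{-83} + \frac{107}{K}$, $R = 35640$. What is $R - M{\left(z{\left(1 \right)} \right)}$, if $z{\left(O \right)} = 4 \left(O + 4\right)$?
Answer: $\frac{59153919}{1660} \approx 35635.0$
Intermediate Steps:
$z{\left(O \right)} = 16 + 4 O$ ($z{\left(O \right)} = 4 \left(4 + O\right) = 16 + 4 O$)
$M{\left(K \right)} = \frac{107}{K} - \frac{K}{83}$ ($M{\left(K \right)} = K \left(- \frac{1}{83}\right) + \frac{107}{K} = - \frac{K}{83} + \frac{107}{K} = \frac{107}{K} - \frac{K}{83}$)
$R - M{\left(z{\left(1 \right)} \right)} = 35640 - \left(\frac{107}{16 + 4 \cdot 1} - \frac{16 + 4 \cdot 1}{83}\right) = 35640 - \left(\frac{107}{16 + 4} - \frac{16 + 4}{83}\right) = 35640 - \left(\frac{107}{20} - \frac{20}{83}\right) = 35640 - \frac{8481}{1660} = \frac{59153919}{1660}$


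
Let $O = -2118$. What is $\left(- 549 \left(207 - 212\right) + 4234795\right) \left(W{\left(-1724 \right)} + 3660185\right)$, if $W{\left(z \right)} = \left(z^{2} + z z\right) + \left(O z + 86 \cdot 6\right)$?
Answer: $56174885446900$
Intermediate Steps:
$W{\left(z \right)} = 516 - 2118 z + 2 z^{2}$ ($W{\left(z \right)} = \left(z^{2} + z z\right) - \left(-516 + 2118 z\right) = \left(z^{2} + z^{2}\right) - \left(-516 + 2118 z\right) = 2 z^{2} - \left(-516 + 2118 z\right) = 516 - 2118 z + 2 z^{2}$)
$\left(- 549 \left(207 - 212\right) + 4234795\right) \left(W{\left(-1724 \right)} + 3660185\right) = \left(- 549 \left(207 - 212\right) + 4234795\right) \left(\left(516 - -3651432 + 2 \left(-1724\right)^{2}\right) + 3660185\right) = \left(\left(-549\right) \left(-5\right) + 4234795\right) \left(\left(516 + 3651432 + 2 \cdot 2972176\right) + 3660185\right) = \left(2745 + 4234795\right) \left(\left(516 + 3651432 + 5944352\right) + 3660185\right) = 4237540 \left(9596300 + 3660185\right) = 4237540 \cdot 13256485 = 56174885446900$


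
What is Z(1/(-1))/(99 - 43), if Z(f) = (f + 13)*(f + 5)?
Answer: 6/7 ≈ 0.85714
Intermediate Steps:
Z(f) = (5 + f)*(13 + f) (Z(f) = (13 + f)*(5 + f) = (5 + f)*(13 + f))
Z(1/(-1))/(99 - 43) = (65 + (1/(-1))² + 18/(-1))/(99 - 43) = (65 + (-1)² + 18*(-1))/56 = (65 + 1 - 18)/56 = (1/56)*48 = 6/7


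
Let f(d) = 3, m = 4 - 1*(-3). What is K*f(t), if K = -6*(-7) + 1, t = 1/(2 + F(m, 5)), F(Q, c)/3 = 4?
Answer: 129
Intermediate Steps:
m = 7 (m = 4 + 3 = 7)
F(Q, c) = 12 (F(Q, c) = 3*4 = 12)
t = 1/14 (t = 1/(2 + 12) = 1/14 ≈ 0.071429)
K = 43 (K = 42 + 1 = 43)
K*f(t) = 43*3 = 129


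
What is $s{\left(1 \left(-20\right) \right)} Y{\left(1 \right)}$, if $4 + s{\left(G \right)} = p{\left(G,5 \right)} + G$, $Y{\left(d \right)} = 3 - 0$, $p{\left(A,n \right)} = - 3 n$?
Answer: $-117$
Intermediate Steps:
$Y{\left(d \right)} = 3$ ($Y{\left(d \right)} = 3 + 0 = 3$)
$s{\left(G \right)} = -19 + G$ ($s{\left(G \right)} = -4 + \left(\left(-3\right) 5 + G\right) = -4 + \left(-15 + G\right) = -19 + G$)
$s{\left(1 \left(-20\right) \right)} Y{\left(1 \right)} = \left(-19 + 1 \left(-20\right)\right) 3 = \left(-19 - 20\right) 3 = \left(-39\right) 3 = -117$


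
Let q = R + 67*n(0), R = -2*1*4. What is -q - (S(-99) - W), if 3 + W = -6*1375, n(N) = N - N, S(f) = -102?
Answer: -8143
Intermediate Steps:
R = -8 (R = -2*4 = -8)
n(N) = 0
W = -8253 (W = -3 - 6*1375 = -3 - 8250 = -8253)
q = -8 (q = -8 + 67*0 = -8 + 0 = -8)
-q - (S(-99) - W) = -1*(-8) - (-102 - 1*(-8253)) = 8 - (-102 + 8253) = 8 - 1*8151 = 8 - 8151 = -8143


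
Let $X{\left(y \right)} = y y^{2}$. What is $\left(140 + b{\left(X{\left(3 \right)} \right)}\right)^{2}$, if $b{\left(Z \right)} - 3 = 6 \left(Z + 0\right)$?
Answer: $93025$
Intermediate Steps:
$X{\left(y \right)} = y^{3}$
$b{\left(Z \right)} = 3 + 6 Z$ ($b{\left(Z \right)} = 3 + 6 \left(Z + 0\right) = 3 + 6 Z$)
$\left(140 + b{\left(X{\left(3 \right)} \right)}\right)^{2} = \left(140 + \left(3 + 6 \cdot 3^{3}\right)\right)^{2} = \left(140 + \left(3 + 6 \cdot 27\right)\right)^{2} = \left(140 + \left(3 + 162\right)\right)^{2} = \left(140 + 165\right)^{2} = 305^{2} = 93025$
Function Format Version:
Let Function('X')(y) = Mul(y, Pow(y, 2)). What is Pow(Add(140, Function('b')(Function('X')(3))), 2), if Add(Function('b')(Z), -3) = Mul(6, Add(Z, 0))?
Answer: 93025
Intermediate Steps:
Function('X')(y) = Pow(y, 3)
Function('b')(Z) = Add(3, Mul(6, Z)) (Function('b')(Z) = Add(3, Mul(6, Add(Z, 0))) = Add(3, Mul(6, Z)))
Pow(Add(140, Function('b')(Function('X')(3))), 2) = Pow(Add(140, Add(3, Mul(6, Pow(3, 3)))), 2) = Pow(Add(140, Add(3, Mul(6, 27))), 2) = Pow(Add(140, Add(3, 162)), 2) = Pow(Add(140, 165), 2) = Pow(305, 2) = 93025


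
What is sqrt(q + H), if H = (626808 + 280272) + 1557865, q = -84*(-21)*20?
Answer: 35*sqrt(2041) ≈ 1581.2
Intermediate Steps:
q = 35280 (q = 1764*20 = 35280)
H = 2464945 (H = 907080 + 1557865 = 2464945)
sqrt(q + H) = sqrt(35280 + 2464945) = sqrt(2500225) = 35*sqrt(2041)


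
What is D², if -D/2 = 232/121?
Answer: 215296/14641 ≈ 14.705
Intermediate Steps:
D = -464/121 ≈ -3.8347
D² = (-464/121)² = 215296/14641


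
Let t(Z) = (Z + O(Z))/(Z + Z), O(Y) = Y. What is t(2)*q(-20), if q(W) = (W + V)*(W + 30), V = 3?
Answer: -170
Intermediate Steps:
q(W) = (3 + W)*(30 + W) (q(W) = (W + 3)*(W + 30) = (3 + W)*(30 + W))
t(Z) = 1 (t(Z) = (Z + Z)/(Z + Z) = (2*Z)/((2*Z)) = (2*Z)*(1/(2*Z)) = 1)
t(2)*q(-20) = 1*(90 + (-20)² + 33*(-20)) = 1*(90 + 400 - 660) = 1*(-170) = -170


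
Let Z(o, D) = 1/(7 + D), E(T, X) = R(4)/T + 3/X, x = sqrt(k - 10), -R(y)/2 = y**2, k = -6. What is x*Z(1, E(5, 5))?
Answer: 10*I/3 ≈ 3.3333*I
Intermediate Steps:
R(y) = -2*y**2
x = 4*I (x = sqrt(-6 - 10) = sqrt(-16) = 4*I ≈ 4.0*I)
E(T, X) = -32/T + 3/X (E(T, X) = (-2*4**2)/T + 3/X = (-2*16)/T + 3/X = -32/T + 3/X)
x*Z(1, E(5, 5)) = (4*I)/(7 + (-32/5 + 3/5)) = (4*I)/(7 - 29/5) = (4*I)/(6/5) = (4*I)*(5/6) = 10*I/3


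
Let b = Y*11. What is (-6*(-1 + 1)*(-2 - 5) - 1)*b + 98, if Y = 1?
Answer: 87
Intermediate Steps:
b = 11 (b = 1*11 = 11)
(-6*(-1 + 1)*(-2 - 5) - 1)*b + 98 = (-6*(-1 + 1)*(-2 - 5) - 1)*11 + 98 = (-0*(-7) - 1)*11 + 98 = (-6*0 - 1)*11 + 98 = (0 - 1)*11 + 98 = -1*11 + 98 = -11 + 98 = 87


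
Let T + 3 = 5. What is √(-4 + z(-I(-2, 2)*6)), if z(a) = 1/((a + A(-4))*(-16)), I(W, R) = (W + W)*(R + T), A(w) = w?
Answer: I*√135447/184 ≈ 2.0002*I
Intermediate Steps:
T = 2 (T = -3 + 5 = 2)
I(W, R) = 2*W*(2 + R) (I(W, R) = (W + W)*(R + 2) = (2*W)*(2 + R) = 2*W*(2 + R))
z(a) = -1/(16*(-4 + a)) (z(a) = 1/((a - 4)*(-16)) = -1/16/(-4 + a) = -1/(16*(-4 + a)))
√(-4 + z(-I(-2, 2)*6)) = √(-4 - 1/(-64 + 16*(-2*(-2)*(2 + 2)*6))) = √(-4 - 1/(-64 + 16*(-2*(-2)*4*6))) = √(-4 - 1/(-64 + 16*(-1*(-16)*6))) = √(-4 - 1/(-64 + 16*(16*6))) = √(-4 - 1/(-64 + 16*96)) = √(-4 - 1/(-64 + 1536)) = √(-4 - 1/1472) = √(-5889/1472) = I*√135447/184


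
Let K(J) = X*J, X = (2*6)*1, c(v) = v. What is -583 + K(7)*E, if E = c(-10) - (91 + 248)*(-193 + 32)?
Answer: 4583213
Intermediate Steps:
X = 12 (X = 12*1 = 12)
K(J) = 12*J
E = 54569 (E = -10 - (91 + 248)*(-193 + 32) = -10 - 339*(-161) = -10 - 1*(-54579) = -10 + 54579 = 54569)
-583 + K(7)*E = -583 + (12*7)*54569 = -583 + 84*54569 = -583 + 4583796 = 4583213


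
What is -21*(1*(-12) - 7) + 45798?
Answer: 46197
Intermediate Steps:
-21*(1*(-12) - 7) + 45798 = -21*(-12 - 7) + 45798 = -21*(-19) + 45798 = 399 + 45798 = 46197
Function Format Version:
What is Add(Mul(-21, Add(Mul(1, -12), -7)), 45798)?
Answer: 46197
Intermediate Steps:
Add(Mul(-21, Add(Mul(1, -12), -7)), 45798) = Add(Mul(-21, Add(-12, -7)), 45798) = Add(Mul(-21, -19), 45798) = Add(399, 45798) = 46197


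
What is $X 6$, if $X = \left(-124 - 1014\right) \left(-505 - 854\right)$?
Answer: $9279252$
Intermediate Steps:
$X = 1546542$ ($X = \left(-1138\right) \left(-1359\right) = 1546542$)
$X 6 = 1546542 \cdot 6 = 9279252$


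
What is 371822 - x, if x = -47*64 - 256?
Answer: 375086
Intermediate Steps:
x = -3264 (x = -3008 - 256 = -3264)
371822 - x = 371822 - 1*(-3264) = 371822 + 3264 = 375086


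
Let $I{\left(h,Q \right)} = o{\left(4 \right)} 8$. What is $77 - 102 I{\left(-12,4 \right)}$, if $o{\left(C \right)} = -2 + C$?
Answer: $-1555$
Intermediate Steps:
$I{\left(h,Q \right)} = 16$ ($I{\left(h,Q \right)} = \left(-2 + 4\right) 8 = 2 \cdot 8 = 16$)
$77 - 102 I{\left(-12,4 \right)} = 77 - 1632 = -1555$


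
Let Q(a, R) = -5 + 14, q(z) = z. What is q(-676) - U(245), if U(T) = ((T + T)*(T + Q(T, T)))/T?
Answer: -1184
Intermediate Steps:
Q(a, R) = 9
U(T) = 18 + 2*T (U(T) = ((T + T)*(T + 9))/T = ((2*T)*(9 + T))/T = (2*T*(9 + T))/T = 18 + 2*T)
q(-676) - U(245) = -676 - (18 + 2*245) = -676 - (18 + 490) = -676 - 1*508 = -676 - 508 = -1184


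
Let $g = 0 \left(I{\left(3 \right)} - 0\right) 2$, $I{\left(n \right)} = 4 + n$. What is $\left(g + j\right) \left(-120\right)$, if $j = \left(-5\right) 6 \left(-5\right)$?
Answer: $-18000$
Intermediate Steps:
$j = 150$ ($j = \left(-30\right) \left(-5\right) = 150$)
$g = 0$ ($g = 0 \left(\left(4 + 3\right) - 0\right) 2 = 0 \left(7 + 0\right) 2 = 0 \cdot 7 \cdot 2 = 0 \cdot 2 = 0$)
$\left(g + j\right) \left(-120\right) = \left(0 + 150\right) \left(-120\right) = 150 \left(-120\right) = -18000$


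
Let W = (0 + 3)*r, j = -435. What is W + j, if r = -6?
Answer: -453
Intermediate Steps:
W = -18 (W = (0 + 3)*(-6) = 3*(-6) = -18)
W + j = -18 - 435 = -453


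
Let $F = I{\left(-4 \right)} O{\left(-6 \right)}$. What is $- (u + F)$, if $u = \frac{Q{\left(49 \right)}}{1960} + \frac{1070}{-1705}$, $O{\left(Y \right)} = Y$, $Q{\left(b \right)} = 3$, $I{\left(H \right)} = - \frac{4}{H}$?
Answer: $\frac{4428577}{668360} \approx 6.626$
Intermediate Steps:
$F = -6$ ($F = - \frac{4}{-4} \left(-6\right) = \left(-4\right) \left(- \frac{1}{4}\right) \left(-6\right) = 1 \left(-6\right) = -6$)
$u = - \frac{418417}{668360}$ ($u = \frac{3}{1960} + \frac{1070}{-1705} = 3 \cdot \frac{1}{1960} + 1070 \left(- \frac{1}{1705}\right) = \frac{3}{1960} - \frac{214}{341} = - \frac{418417}{668360} \approx -0.62604$)
$- (u + F) = - (- \frac{418417}{668360} - 6) = \left(-1\right) \left(- \frac{4428577}{668360}\right) = \frac{4428577}{668360}$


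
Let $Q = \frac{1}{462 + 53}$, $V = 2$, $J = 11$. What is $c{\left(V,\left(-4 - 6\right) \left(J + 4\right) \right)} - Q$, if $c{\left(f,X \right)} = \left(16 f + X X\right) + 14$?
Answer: $\frac{11611189}{515} \approx 22546.0$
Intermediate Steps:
$c{\left(f,X \right)} = 14 + X^{2} + 16 f$ ($c{\left(f,X \right)} = \left(16 f + X^{2}\right) + 14 = \left(X^{2} + 16 f\right) + 14 = 14 + X^{2} + 16 f$)
$Q = \frac{1}{515} \approx 0.0019417$
$c{\left(V,\left(-4 - 6\right) \left(J + 4\right) \right)} - Q = \left(14 + \left(\left(-4 - 6\right) \left(11 + 4\right)\right)^{2} + 16 \cdot 2\right) - \frac{1}{515} = \left(14 + \left(\left(-10\right) 15\right)^{2} + 32\right) - \frac{1}{515} = \left(14 + \left(-150\right)^{2} + 32\right) - \frac{1}{515} = \left(14 + 22500 + 32\right) - \frac{1}{515} = 22546 - \frac{1}{515} = \frac{11611189}{515}$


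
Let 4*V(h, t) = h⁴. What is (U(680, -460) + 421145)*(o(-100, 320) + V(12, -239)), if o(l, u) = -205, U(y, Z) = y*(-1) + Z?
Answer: 2091204895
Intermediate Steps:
V(h, t) = h⁴/4
U(y, Z) = Z - y (U(y, Z) = -y + Z = Z - y)
(U(680, -460) + 421145)*(o(-100, 320) + V(12, -239)) = ((-460 - 1*680) + 421145)*(-205 + (¼)*12⁴) = ((-460 - 680) + 421145)*(-205 + (¼)*20736) = (-1140 + 421145)*(-205 + 5184) = 420005*4979 = 2091204895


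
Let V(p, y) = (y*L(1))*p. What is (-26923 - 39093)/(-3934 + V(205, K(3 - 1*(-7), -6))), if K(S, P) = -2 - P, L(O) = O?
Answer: 33008/1557 ≈ 21.200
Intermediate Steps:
V(p, y) = p*y (V(p, y) = (y*1)*p = y*p = p*y)
(-26923 - 39093)/(-3934 + V(205, K(3 - 1*(-7), -6))) = (-26923 - 39093)/(-3934 + 205*(-2 - 1*(-6))) = -66016/(-3934 + 205*(-2 + 6)) = -66016/(-3934 + 205*4) = -66016/(-3934 + 820) = -66016/(-3114) = -66016*(-1/3114) = 33008/1557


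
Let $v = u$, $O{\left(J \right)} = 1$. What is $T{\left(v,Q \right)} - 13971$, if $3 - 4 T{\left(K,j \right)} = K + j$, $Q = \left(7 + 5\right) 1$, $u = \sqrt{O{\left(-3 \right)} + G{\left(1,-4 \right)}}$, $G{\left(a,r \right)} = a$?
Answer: $- \frac{55893}{4} - \frac{\sqrt{2}}{4} \approx -13974.0$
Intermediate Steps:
$u = \sqrt{2}$ ($u = \sqrt{1 + 1} = \sqrt{2} \approx 1.4142$)
$Q = 12$ ($Q = 12 \cdot 1 = 12$)
$v = \sqrt{2} \approx 1.4142$
$T{\left(K,j \right)} = \frac{3}{4} - \frac{K}{4} - \frac{j}{4}$ ($T{\left(K,j \right)} = \frac{3}{4} - \frac{K + j}{4} = \frac{3}{4} - \left(\frac{K}{4} + \frac{j}{4}\right) = \frac{3}{4} - \frac{K}{4} - \frac{j}{4}$)
$T{\left(v,Q \right)} - 13971 = \left(\frac{3}{4} - \frac{\sqrt{2}}{4} - 3\right) - 13971 = \left(- \frac{9}{4} - \frac{\sqrt{2}}{4}\right) - 13971 = - \frac{55893}{4} - \frac{\sqrt{2}}{4}$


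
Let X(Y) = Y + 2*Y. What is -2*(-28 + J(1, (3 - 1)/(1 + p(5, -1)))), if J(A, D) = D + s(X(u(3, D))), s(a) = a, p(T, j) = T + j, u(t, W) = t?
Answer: 186/5 ≈ 37.200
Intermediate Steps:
X(Y) = 3*Y
J(A, D) = 9 + D (J(A, D) = D + 3*3 = D + 9 = 9 + D)
-2*(-28 + J(1, (3 - 1)/(1 + p(5, -1)))) = -2*(-28 + (9 + (3 - 1)/(1 + (5 - 1)))) = -2*(-28 + (9 + 2/(1 + 4))) = -2*(-28 + (9 + 2/5)) = -2*(-28 + (9 + 2*(⅕))) = -2*(-28 + (9 + ⅖)) = -2*(-28 + 47/5) = -2*(-93/5) = 186/5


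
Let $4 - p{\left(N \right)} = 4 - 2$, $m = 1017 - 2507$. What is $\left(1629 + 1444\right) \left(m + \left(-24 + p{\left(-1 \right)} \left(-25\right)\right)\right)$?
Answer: $-4806172$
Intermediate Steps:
$m = -1490$
$p{\left(N \right)} = 2$ ($p{\left(N \right)} = 4 - \left(4 - 2\right) = 4 - 2 = 2$)
$\left(1629 + 1444\right) \left(m + \left(-24 + p{\left(-1 \right)} \left(-25\right)\right)\right) = \left(1629 + 1444\right) \left(-1490 + \left(-24 + 2 \left(-25\right)\right)\right) = 3073 \left(-1490 - 74\right) = 3073 \left(-1564\right) = -4806172$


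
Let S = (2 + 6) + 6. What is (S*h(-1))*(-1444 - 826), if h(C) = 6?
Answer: -190680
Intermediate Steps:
S = 14 (S = 8 + 6 = 14)
(S*h(-1))*(-1444 - 826) = (14*6)*(-1444 - 826) = 84*(-2270) = -190680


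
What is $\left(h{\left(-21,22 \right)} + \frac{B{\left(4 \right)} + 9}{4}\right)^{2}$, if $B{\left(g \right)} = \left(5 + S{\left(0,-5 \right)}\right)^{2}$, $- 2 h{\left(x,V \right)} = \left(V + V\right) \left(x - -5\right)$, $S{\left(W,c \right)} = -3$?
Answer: $\frac{2019241}{16} \approx 1.262 \cdot 10^{5}$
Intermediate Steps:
$h{\left(x,V \right)} = - V \left(5 + x\right)$ ($h{\left(x,V \right)} = - \frac{\left(V + V\right) \left(x - -5\right)}{2} = - \frac{2 V \left(x + 5\right)}{2} = - \frac{2 V \left(5 + x\right)}{2} = - V \left(5 + x\right)$)
$B{\left(g \right)} = 4$ ($B{\left(g \right)} = \left(5 - 3\right)^{2} = 2^{2} = 4$)
$\left(h{\left(-21,22 \right)} + \frac{B{\left(4 \right)} + 9}{4}\right)^{2} = \left(\left(-1\right) 22 \left(5 - 21\right) + \frac{4 + 9}{4}\right)^{2} = \left(\left(-1\right) 22 \left(-16\right) + 13 \cdot \frac{1}{4}\right)^{2} = \left(352 + \frac{13}{4}\right)^{2} = \left(\frac{1421}{4}\right)^{2} = \frac{2019241}{16}$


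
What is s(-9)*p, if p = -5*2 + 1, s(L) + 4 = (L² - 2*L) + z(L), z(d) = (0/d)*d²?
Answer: -855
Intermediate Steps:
z(d) = 0 (z(d) = 0*d² = 0)
s(L) = -4 + L² - 2*L (s(L) = -4 + ((L² - 2*L) + 0) = -4 + (L² - 2*L) = -4 + L² - 2*L)
p = -9 (p = -10 + 1 = -9)
s(-9)*p = (-4 + (-9)² - 2*(-9))*(-9) = (-4 + 81 + 18)*(-9) = 95*(-9) = -855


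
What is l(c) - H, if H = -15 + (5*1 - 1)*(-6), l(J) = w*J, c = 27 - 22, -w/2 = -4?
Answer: 79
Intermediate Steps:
w = 8 (w = -2*(-4) = 8)
c = 5
l(J) = 8*J
H = -39 (H = -15 + (5 - 1)*(-6) = -15 + 4*(-6) = -15 - 24 = -39)
l(c) - H = 8*5 - 1*(-39) = 40 + 39 = 79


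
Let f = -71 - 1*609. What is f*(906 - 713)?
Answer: -131240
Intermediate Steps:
f = -680 (f = -71 - 609 = -680)
f*(906 - 713) = -680*(906 - 713) = -680*193 = -131240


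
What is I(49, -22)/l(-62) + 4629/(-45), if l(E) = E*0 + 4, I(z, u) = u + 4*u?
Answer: -3911/30 ≈ -130.37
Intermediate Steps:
I(z, u) = 5*u
l(E) = 4 (l(E) = 0 + 4 = 4)
I(49, -22)/l(-62) + 4629/(-45) = (5*(-22))/4 + 4629/(-45) = -110*¼ + 4629*(-1/45) = -55/2 - 1543/15 = -3911/30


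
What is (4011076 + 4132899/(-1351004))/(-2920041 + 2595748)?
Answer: -5418975587405/438121140172 ≈ -12.369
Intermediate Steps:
(4011076 + 4132899/(-1351004))/(-2920041 + 2595748) = (4011076 + 4132899*(-1/1351004))/(-324293) = (4011076 - 4132899/1351004)*(-1/324293) = (5418975587405/1351004)*(-1/324293) = -5418975587405/438121140172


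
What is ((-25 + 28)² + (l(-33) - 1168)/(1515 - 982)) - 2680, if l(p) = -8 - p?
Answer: -1424786/533 ≈ -2673.1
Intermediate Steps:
((-25 + 28)² + (l(-33) - 1168)/(1515 - 982)) - 2680 = ((-25 + 28)² + ((-8 - 1*(-33)) - 1168)/(1515 - 982)) - 2680 = (3² + ((-8 + 33) - 1168)/533) - 2680 = (9 + (25 - 1168)*(1/533)) - 2680 = (9 - 1143*1/533) - 2680 = (9 - 1143/533) - 2680 = 3654/533 - 2680 = -1424786/533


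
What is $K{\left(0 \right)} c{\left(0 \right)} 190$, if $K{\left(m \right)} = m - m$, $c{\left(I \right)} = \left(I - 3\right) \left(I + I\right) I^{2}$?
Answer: $0$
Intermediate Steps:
$c{\left(I \right)} = 2 I^{3} \left(-3 + I\right)$ ($c{\left(I \right)} = \left(-3 + I\right) 2 I I^{2} = 2 I \left(-3 + I\right) I^{2} = 2 I^{3} \left(-3 + I\right)$)
$K{\left(m \right)} = 0$
$K{\left(0 \right)} c{\left(0 \right)} 190 = 0 \cdot 2 \cdot 0^{3} \left(-3 + 0\right) 190 = 0 \cdot 2 \cdot 0 \left(-3\right) 190 = 0 \cdot 0 \cdot 190 = 0 \cdot 0 = 0$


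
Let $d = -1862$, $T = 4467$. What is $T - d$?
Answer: $6329$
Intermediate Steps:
$T - d = 4467 - -1862 = 4467 + 1862 = 6329$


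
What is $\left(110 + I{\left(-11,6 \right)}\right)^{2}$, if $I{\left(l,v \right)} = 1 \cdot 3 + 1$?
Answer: $12996$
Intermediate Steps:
$I{\left(l,v \right)} = 4$ ($I{\left(l,v \right)} = 3 + 1 = 4$)
$\left(110 + I{\left(-11,6 \right)}\right)^{2} = \left(110 + 4\right)^{2} = 114^{2} = 12996$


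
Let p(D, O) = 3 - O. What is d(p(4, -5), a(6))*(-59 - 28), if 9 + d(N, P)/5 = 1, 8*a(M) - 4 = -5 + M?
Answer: 3480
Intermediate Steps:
a(M) = -1/8 + M/8 (a(M) = 1/2 + (-5 + M)/8 = 1/2 + (-5/8 + M/8) = -1/8 + M/8)
d(N, P) = -40 (d(N, P) = -45 + 5*1 = -45 + 5 = -40)
d(p(4, -5), a(6))*(-59 - 28) = -40*(-59 - 28) = -40*(-87) = 3480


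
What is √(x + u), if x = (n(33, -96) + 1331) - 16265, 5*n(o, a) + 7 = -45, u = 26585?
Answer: 3*√32335/5 ≈ 107.89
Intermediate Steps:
n(o, a) = -52/5 (n(o, a) = -7/5 + (⅕)*(-45) = -7/5 - 9 = -52/5)
x = -74722/5 (x = (-52/5 + 1331) - 16265 = 6603/5 - 16265 = -74722/5 ≈ -14944.)
√(x + u) = √(-74722/5 + 26585) = √(58203/5) = 3*√32335/5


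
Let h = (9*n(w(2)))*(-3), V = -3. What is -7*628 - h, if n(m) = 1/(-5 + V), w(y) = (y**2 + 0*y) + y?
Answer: -35195/8 ≈ -4399.4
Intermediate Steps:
w(y) = y + y**2 (w(y) = (y**2 + 0) + y = y**2 + y = y + y**2)
n(m) = -1/8 (n(m) = 1/(-5 - 3) = 1/(-8) = -1/8)
h = 27/8 (h = (9*(-1/8))*(-3) = -9/8*(-3) = 27/8 ≈ 3.3750)
-7*628 - h = -7*628 - 1*27/8 = -4396 - 27/8 = -35195/8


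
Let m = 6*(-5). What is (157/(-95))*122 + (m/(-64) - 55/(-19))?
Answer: -602703/3040 ≈ -198.26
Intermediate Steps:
m = -30
(157/(-95))*122 + (m/(-64) - 55/(-19)) = (157/(-95))*122 + (-30/(-64) - 55/(-19)) = (157*(-1/95))*122 + (-30*(-1/64) - 55*(-1/19)) = -157/95*122 + (15/32 + 55/19) = -19154/95 + 2045/608 = -602703/3040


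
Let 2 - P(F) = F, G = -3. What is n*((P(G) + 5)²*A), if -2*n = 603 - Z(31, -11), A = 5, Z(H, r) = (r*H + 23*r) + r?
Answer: -302000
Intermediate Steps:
P(F) = 2 - F
Z(H, r) = 24*r + H*r (Z(H, r) = (H*r + 23*r) + r = (23*r + H*r) + r = 24*r + H*r)
n = -604 (n = -(603 - (-11)*(24 + 31))/2 = -(603 - (-11)*55)/2 = -(603 - 1*(-605))/2 = -(603 + 605)/2 = -½*1208 = -604)
n*((P(G) + 5)²*A) = -604*((2 - 1*(-3)) + 5)²*5 = -604*((2 + 3) + 5)²*5 = -604*(5 + 5)²*5 = -604*10²*5 = -60400*5 = -604*500 = -302000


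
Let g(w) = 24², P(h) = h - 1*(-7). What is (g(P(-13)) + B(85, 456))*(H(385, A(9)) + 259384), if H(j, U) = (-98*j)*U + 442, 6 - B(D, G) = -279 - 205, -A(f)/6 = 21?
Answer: 5344717196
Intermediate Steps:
A(f) = -126 (A(f) = -6*21 = -126)
B(D, G) = 490 (B(D, G) = 6 - (-279 - 205) = 6 - 1*(-484) = 6 + 484 = 490)
P(h) = 7 + h (P(h) = h + 7 = 7 + h)
H(j, U) = 442 - 98*U*j (H(j, U) = -98*U*j + 442 = 442 - 98*U*j)
g(w) = 576
(g(P(-13)) + B(85, 456))*(H(385, A(9)) + 259384) = (576 + 490)*((442 - 98*(-126)*385) + 259384) = 1066*((442 + 4753980) + 259384) = 1066*(4754422 + 259384) = 1066*5013806 = 5344717196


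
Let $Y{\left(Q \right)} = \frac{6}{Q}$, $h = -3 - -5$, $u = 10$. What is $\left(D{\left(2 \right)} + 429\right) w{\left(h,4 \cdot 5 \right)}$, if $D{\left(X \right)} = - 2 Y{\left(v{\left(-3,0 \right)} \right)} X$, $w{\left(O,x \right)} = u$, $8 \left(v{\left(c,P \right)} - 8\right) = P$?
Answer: $4260$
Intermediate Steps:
$v{\left(c,P \right)} = 8 + \frac{P}{8}$
$h = 2$ ($h = -3 + 5 = 2$)
$w{\left(O,x \right)} = 10$
$D{\left(X \right)} = - \frac{3 X}{2}$ ($D{\left(X \right)} = - 2 \frac{6}{8 + \frac{1}{8} \cdot 0} X = - 2 \frac{6}{8 + 0} X = - 2 \cdot \frac{6}{8} X = - 2 \cdot 6 \cdot \frac{1}{8} X = \left(-2\right) \frac{3}{4} X = - \frac{3 X}{2}$)
$\left(D{\left(2 \right)} + 429\right) w{\left(h,4 \cdot 5 \right)} = \left(\left(- \frac{3}{2}\right) 2 + 429\right) 10 = \left(-3 + 429\right) 10 = 426 \cdot 10 = 4260$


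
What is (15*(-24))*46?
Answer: -16560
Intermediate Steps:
(15*(-24))*46 = -360*46 = -16560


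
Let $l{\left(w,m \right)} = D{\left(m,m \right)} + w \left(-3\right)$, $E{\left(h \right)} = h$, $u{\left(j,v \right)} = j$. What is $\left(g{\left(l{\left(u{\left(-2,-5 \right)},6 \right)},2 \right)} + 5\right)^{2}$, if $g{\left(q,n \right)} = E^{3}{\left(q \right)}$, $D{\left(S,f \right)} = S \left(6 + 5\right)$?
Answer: $139317802009$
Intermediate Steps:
$D{\left(S,f \right)} = 11 S$ ($D{\left(S,f \right)} = S 11 = 11 S$)
$l{\left(w,m \right)} = - 3 w + 11 m$ ($l{\left(w,m \right)} = 11 m + w \left(-3\right) = 11 m - 3 w = - 3 w + 11 m$)
$g{\left(q,n \right)} = q^{3}$
$\left(g{\left(l{\left(u{\left(-2,-5 \right)},6 \right)},2 \right)} + 5\right)^{2} = \left(\left(\left(-3\right) \left(-2\right) + 11 \cdot 6\right)^{3} + 5\right)^{2} = \left(\left(6 + 66\right)^{3} + 5\right)^{2} = \left(72^{3} + 5\right)^{2} = \left(373248 + 5\right)^{2} = 373253^{2} = 139317802009$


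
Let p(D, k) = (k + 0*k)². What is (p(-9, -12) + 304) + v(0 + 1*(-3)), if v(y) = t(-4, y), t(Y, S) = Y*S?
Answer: 460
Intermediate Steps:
p(D, k) = k² (p(D, k) = (k + 0)² = k²)
t(Y, S) = S*Y
v(y) = -4*y (v(y) = y*(-4) = -4*y)
(p(-9, -12) + 304) + v(0 + 1*(-3)) = ((-12)² + 304) - 4*(0 + 1*(-3)) = (144 + 304) - 4*(0 - 3) = 448 - 4*(-3) = 448 + 12 = 460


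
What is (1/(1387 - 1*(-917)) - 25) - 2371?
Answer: -5520383/2304 ≈ -2396.0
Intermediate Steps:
(1/(1387 - 1*(-917)) - 25) - 2371 = (1/(1387 + 917) - 25) - 2371 = (1/2304 - 25) - 2371 = -57599/2304 - 2371 = -5520383/2304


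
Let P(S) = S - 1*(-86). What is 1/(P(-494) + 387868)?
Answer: 1/387460 ≈ 2.5809e-6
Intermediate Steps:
P(S) = 86 + S (P(S) = S + 86 = 86 + S)
1/(P(-494) + 387868) = 1/((86 - 494) + 387868) = 1/(-408 + 387868) = 1/387460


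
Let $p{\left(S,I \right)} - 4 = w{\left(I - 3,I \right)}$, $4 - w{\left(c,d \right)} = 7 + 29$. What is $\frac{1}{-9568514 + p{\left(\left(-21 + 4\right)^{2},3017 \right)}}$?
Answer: $- \frac{1}{9568542} \approx -1.0451 \cdot 10^{-7}$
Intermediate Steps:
$w{\left(c,d \right)} = -32$ ($w{\left(c,d \right)} = 4 - \left(7 + 29\right) = 4 - 36 = -32$)
$p{\left(S,I \right)} = -28$ ($p{\left(S,I \right)} = 4 - 32 = -28$)
$\frac{1}{-9568514 + p{\left(\left(-21 + 4\right)^{2},3017 \right)}} = \frac{1}{-9568514 - 28} = \frac{1}{-9568542} = - \frac{1}{9568542}$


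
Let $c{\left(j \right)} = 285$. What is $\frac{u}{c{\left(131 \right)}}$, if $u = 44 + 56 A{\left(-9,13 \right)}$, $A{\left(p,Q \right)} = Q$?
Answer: $\frac{772}{285} \approx 2.7088$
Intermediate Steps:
$u = 772$ ($u = 44 + 56 \cdot 13 = 44 + 728 = 772$)
$\frac{u}{c{\left(131 \right)}} = \frac{772}{285}$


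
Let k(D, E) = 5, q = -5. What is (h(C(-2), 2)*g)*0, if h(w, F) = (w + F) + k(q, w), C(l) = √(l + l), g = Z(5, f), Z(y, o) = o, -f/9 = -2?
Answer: 0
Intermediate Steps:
f = 18 (f = -9*(-2) = 18)
g = 18
C(l) = √2*√l (C(l) = √(2*l) = √2*√l)
h(w, F) = 5 + F + w (h(w, F) = (w + F) + 5 = (F + w) + 5 = 5 + F + w)
(h(C(-2), 2)*g)*0 = ((5 + 2 + √2*√(-2))*18)*0 = ((5 + 2 + √2*(I*√2))*18)*0 = ((5 + 2 + 2*I)*18)*0 = ((7 + 2*I)*18)*0 = (126 + 36*I)*0 = 0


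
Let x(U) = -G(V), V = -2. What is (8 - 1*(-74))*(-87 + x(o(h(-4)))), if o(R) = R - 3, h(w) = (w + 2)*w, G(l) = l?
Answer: -6970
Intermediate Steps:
h(w) = w*(2 + w) (h(w) = (2 + w)*w = w*(2 + w))
o(R) = -3 + R
x(U) = 2 (x(U) = -1*(-2) = 2)
(8 - 1*(-74))*(-87 + x(o(h(-4)))) = (8 - 1*(-74))*(-87 + 2) = (8 + 74)*(-85) = 82*(-85) = -6970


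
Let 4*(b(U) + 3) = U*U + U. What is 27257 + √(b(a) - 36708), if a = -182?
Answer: 27257 + I*√113902/2 ≈ 27257.0 + 168.75*I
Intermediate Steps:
b(U) = -3 + U/4 + U²/4 (b(U) = -3 + (U*U + U)/4 = -3 + (U² + U)/4 = -3 + (U + U²)/4 = -3 + (U/4 + U²/4) = -3 + U/4 + U²/4)
27257 + √(b(a) - 36708) = 27257 + √((-3 + (¼)*(-182) + (¼)*(-182)²) - 36708) = 27257 + √((-3 - 91/2 + (¼)*33124) - 36708) = 27257 + √((-3 - 91/2 + 8281) - 36708) = 27257 + √(16465/2 - 36708) = 27257 + √(-56951/2) = 27257 + I*√113902/2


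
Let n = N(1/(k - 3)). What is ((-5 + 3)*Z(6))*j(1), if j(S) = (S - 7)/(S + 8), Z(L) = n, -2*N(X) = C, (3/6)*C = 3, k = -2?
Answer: -4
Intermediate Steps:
C = 6 (C = 2*3 = 6)
N(X) = -3 (N(X) = -½*6 = -3)
n = -3
Z(L) = -3
j(S) = (-7 + S)/(8 + S)
((-5 + 3)*Z(6))*j(1) = ((-5 + 3)*(-3))*((-7 + 1)/(8 + 1)) = (-2*(-3))*(-6/9) = 6*((⅑)*(-6)) = 6*(-⅔) = -4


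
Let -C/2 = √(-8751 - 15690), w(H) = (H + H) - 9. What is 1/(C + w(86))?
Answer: 163/124333 + 2*I*√24441/124333 ≈ 0.001311 + 0.0025148*I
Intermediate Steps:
w(H) = -9 + 2*H (w(H) = 2*H - 9 = -9 + 2*H)
C = -2*I*√24441 (C = -2*√(-8751 - 15690) = -2*I*√24441 ≈ -312.67*I)
1/(C + w(86)) = 1/(-2*I*√24441 + (-9 + 2*86)) = 1/(-2*I*√24441 + (-9 + 172)) = 1/(-2*I*√24441 + 163) = 1/(163 - 2*I*√24441)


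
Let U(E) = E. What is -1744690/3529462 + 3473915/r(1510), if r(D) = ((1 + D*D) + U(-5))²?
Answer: -4535174003261239655/9174550175306320896 ≈ -0.49432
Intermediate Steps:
r(D) = (-4 + D²)² (r(D) = ((1 + D*D) - 5)² = ((1 + D²) - 5)² = (-4 + D²)²)
-1744690/3529462 + 3473915/r(1510) = -1744690/3529462 + 3473915/((-4 + 1510²)²) = -1744690*1/3529462 + 3473915/((-4 + 2280100)²) = -872345/1764731 + 3473915/(2280096²) = -872345/1764731 + 3473915/5198837769216 = -4535174003261239655/9174550175306320896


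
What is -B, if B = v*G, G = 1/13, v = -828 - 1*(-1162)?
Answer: -334/13 ≈ -25.692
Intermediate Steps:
v = 334 (v = -828 + 1162 = 334)
G = 1/13 ≈ 0.076923
B = 334/13 (B = 334*(1/13) = 334/13 ≈ 25.692)
-B = -1*334/13 = -334/13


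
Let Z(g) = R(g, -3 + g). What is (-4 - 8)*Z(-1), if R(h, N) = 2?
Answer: -24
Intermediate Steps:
Z(g) = 2
(-4 - 8)*Z(-1) = (-4 - 8)*2 = -12*2 = -24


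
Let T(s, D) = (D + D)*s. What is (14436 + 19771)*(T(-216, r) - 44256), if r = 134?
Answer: -3494039808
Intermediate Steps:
T(s, D) = 2*D*s (T(s, D) = (2*D)*s = 2*D*s)
(14436 + 19771)*(T(-216, r) - 44256) = (14436 + 19771)*(2*134*(-216) - 44256) = 34207*(-57888 - 44256) = 34207*(-102144) = -3494039808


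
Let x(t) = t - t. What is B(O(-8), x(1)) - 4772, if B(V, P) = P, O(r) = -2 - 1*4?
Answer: -4772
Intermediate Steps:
x(t) = 0
O(r) = -6 (O(r) = -2 - 4 = -6)
B(O(-8), x(1)) - 4772 = 0 - 4772 = -4772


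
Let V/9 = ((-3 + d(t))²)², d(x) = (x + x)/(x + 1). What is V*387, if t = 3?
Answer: 282123/16 ≈ 17633.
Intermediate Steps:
d(x) = 2*x/(1 + x) (d(x) = (2*x)/(1 + x) = 2*x/(1 + x))
V = 729/16 (V = 9*((-3 + 2*3/(1 + 3))²)² = 9*((-3 + 2*3/4)²)² = 9*((-3 + 2*3*(¼))²)² = 9*((-3 + 3/2)²)² = 9*((-3/2)²)² = 9*(9/4)² = 9*(81/16) = 729/16 ≈ 45.563)
V*387 = (729/16)*387 = 282123/16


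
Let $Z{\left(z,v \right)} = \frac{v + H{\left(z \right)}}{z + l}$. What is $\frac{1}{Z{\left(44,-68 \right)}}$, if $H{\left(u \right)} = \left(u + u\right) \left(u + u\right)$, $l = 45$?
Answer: $\frac{89}{7676} \approx 0.011595$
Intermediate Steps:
$H{\left(u \right)} = 4 u^{2}$ ($H{\left(u \right)} = 2 u 2 u = 4 u^{2}$)
$Z{\left(z,v \right)} = \frac{v + 4 z^{2}}{45 + z}$ ($Z{\left(z,v \right)} = \frac{v + 4 z^{2}}{z + 45} = \frac{v + 4 z^{2}}{45 + z}$)
$\frac{1}{Z{\left(44,-68 \right)}} = \frac{1}{\frac{1}{45 + 44} \left(-68 + 4 \cdot 44^{2}\right)} = \frac{1}{\frac{1}{89} \left(-68 + 4 \cdot 1936\right)} = \frac{1}{\frac{1}{89} \left(-68 + 7744\right)} = \frac{1}{\frac{1}{89} \cdot 7676} = \frac{1}{\frac{7676}{89}} = \frac{89}{7676}$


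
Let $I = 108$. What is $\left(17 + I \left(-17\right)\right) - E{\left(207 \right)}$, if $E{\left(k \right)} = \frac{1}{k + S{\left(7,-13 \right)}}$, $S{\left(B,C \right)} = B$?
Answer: $- \frac{389267}{214} \approx -1819.0$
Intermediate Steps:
$E{\left(k \right)} = \frac{1}{7 + k}$ ($E{\left(k \right)} = \frac{1}{k + 7} = \frac{1}{7 + k}$)
$\left(17 + I \left(-17\right)\right) - E{\left(207 \right)} = \left(17 + 108 \left(-17\right)\right) - \frac{1}{7 + 207} = \left(17 - 1836\right) - \frac{1}{214} = -1819 - \frac{1}{214} = - \frac{389267}{214}$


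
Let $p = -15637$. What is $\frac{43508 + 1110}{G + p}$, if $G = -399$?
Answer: $- \frac{22309}{8018} \approx -2.7824$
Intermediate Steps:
$\frac{43508 + 1110}{G + p} = \frac{43508 + 1110}{-399 - 15637} = \frac{44618}{-16036} = 44618 \left(- \frac{1}{16036}\right) = - \frac{22309}{8018}$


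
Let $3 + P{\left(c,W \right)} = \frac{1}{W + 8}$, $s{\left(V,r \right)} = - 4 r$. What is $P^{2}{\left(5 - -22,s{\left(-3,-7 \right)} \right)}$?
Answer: $\frac{11449}{1296} \approx 8.8341$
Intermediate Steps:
$P{\left(c,W \right)} = -3 + \frac{1}{8 + W}$ ($P{\left(c,W \right)} = -3 + \frac{1}{W + 8} = -3 + \frac{1}{8 + W}$)
$P^{2}{\left(5 - -22,s{\left(-3,-7 \right)} \right)} = \left(\frac{-23 - 3 \left(\left(-4\right) \left(-7\right)\right)}{8 - -28}\right)^{2} = \left(\frac{-23 - 84}{8 + 28}\right)^{2} = \left(\frac{-23 - 84}{36}\right)^{2} = \left(\frac{1}{36} \left(-107\right)\right)^{2} = \left(- \frac{107}{36}\right)^{2} = \frac{11449}{1296}$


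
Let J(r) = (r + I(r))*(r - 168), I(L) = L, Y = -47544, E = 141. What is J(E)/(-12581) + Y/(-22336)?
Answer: 96027171/35126152 ≈ 2.7338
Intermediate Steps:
J(r) = 2*r*(-168 + r) (J(r) = (r + r)*(r - 168) = (2*r)*(-168 + r) = 2*r*(-168 + r))
J(E)/(-12581) + Y/(-22336) = (2*141*(-168 + 141))/(-12581) - 47544/(-22336) = (2*141*(-27))*(-1/12581) - 47544*(-1/22336) = -7614*(-1/12581) + 5943/2792 = 7614/12581 + 5943/2792 = 96027171/35126152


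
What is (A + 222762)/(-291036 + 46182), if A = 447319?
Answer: -670081/244854 ≈ -2.7367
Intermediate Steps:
(A + 222762)/(-291036 + 46182) = (447319 + 222762)/(-291036 + 46182) = 670081/(-244854) = 670081*(-1/244854) = -670081/244854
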